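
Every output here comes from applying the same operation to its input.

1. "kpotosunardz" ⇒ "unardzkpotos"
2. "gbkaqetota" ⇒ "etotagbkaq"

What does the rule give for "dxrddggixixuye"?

ixixuyedxrddgg

In each case the input is transformed by: swap the front and back halves of the string.
Doing the same to "dxrddggixixuye": "ixixuyedxrddgg".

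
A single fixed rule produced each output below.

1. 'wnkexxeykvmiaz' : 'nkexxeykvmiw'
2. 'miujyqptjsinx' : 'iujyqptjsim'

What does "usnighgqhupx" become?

Looking at the pairs, the operation is to delete the last 2 characters, then move the first character to the end.
"usnighgqhupx" → "usnighgqhu" → "snighgqhuu".

snighgqhuu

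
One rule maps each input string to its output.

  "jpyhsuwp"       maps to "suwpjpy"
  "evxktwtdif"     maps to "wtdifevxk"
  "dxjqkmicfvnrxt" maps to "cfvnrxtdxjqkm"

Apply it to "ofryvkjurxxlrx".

Each output is the input with this applied: swap the front and back halves of the string, then delete the last character.
For "ofryvkjurxxlrx", step one produces "urxxlrxofryvkj"; step two turns that into "urxxlrxofryvk".

urxxlrxofryvk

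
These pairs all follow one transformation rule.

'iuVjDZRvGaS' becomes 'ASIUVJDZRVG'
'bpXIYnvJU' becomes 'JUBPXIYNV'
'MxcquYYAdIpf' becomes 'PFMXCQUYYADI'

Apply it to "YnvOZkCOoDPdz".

The rule is to move the last 2 characters to the front (rotate right by 2), then convert every letter to uppercase.
Starting from "YnvOZkCOoDPdz": after the first operation, "dzYnvOZkCOoDP"; after the second, "DZYNVOZKCOODP".
(Check on "bpXIYnvJU": → "JUbpXIYnv" → "JUBPXIYNV" ✓)

DZYNVOZKCOODP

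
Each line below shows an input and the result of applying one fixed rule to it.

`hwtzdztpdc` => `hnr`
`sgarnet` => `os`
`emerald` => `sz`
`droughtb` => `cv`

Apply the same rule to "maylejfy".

Rule — keep one character in every 3, starting at position 3 (positions 3rd, 6th, 9th, ...), then shift every letter 12 places backward in the alphabet (wrapping around).
On "maylejfy": the first step gives "yj", and the second then gives "mx".

mx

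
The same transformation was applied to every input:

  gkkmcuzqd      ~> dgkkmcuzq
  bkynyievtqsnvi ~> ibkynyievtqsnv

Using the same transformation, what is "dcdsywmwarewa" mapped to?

Each output is the input with this applied: move the last character to the front.
Applying that to "dcdsywmwarewa" gives "adcdsywmwarew".

adcdsywmwarew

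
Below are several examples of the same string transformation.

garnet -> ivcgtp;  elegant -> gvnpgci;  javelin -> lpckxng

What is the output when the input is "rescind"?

Looking at the pairs, the operation is to take characters alternately from the front and the back (1st, last, 2nd, 2nd-last, ...), then shift every letter 2 places forward in the alphabet (wrapping around).
Working it through for "rescind": intermediate "rdensic", final "tfgpuke".
(Check on "javelin": → "jnaivle" → "lpckxng" ✓)

tfgpuke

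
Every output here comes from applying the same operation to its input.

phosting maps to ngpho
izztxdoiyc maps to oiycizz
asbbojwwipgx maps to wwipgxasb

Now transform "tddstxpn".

pntdd

In each case the input is transformed by: move the first 3 characters to the end (rotate left by 3), then delete the first 3 characters.
For "tddstxpn", step one produces "stxpntdd"; step two turns that into "pntdd".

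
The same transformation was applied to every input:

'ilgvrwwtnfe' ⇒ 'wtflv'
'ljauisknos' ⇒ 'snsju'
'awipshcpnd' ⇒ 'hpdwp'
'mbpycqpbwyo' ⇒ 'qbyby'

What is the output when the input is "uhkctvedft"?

The rule is to keep every other character starting from the second (positions 2nd, 4th, 6th, ...), then move the last 3 characters to the front (rotate right by 3).
Working it through for "uhkctvedft": intermediate "hcvdt", final "vdthc".

vdthc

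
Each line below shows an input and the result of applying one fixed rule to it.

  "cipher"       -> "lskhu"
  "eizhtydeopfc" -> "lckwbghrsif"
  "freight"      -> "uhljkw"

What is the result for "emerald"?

In each case the input is transformed by: delete the first character, then shift every letter 3 places forward in the alphabet (wrapping around).
Working it through for "emerald": intermediate "merald", final "phudog".

phudog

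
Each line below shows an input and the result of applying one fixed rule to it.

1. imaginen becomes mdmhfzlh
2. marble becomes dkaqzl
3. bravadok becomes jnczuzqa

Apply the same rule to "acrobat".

What's happening: reverse the string, then shift every letter 1 place backward in the alphabet (wrapping around).
Applying both steps to "acrobat": "taborca", then "szanqbz".

szanqbz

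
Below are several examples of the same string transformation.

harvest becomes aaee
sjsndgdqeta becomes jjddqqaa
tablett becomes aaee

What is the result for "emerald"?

mmaa

The transformation: keep one character in every 3, starting at position 2 (positions 2nd, 5th, 8th, ...), then double every character.
"emerald" → "ma" → "mmaa".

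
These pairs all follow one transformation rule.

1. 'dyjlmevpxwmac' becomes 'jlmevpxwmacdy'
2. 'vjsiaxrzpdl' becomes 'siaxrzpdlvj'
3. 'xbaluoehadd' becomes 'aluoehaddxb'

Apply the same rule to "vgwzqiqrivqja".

The pattern: move the first 2 characters to the end (rotate left by 2).
"vgwzqiqrivqja" → "wzqiqrivqjavg".

wzqiqrivqjavg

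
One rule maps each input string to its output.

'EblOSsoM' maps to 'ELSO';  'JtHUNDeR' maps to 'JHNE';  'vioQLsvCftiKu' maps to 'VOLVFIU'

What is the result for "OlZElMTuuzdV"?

In each case the input is transformed by: keep every other character starting from the first (positions 1st, 3rd, 5th, ...), then convert every letter to uppercase.
"OlZElMTuuzdV" → "OZlTud" → "OZLTUD".

OZLTUD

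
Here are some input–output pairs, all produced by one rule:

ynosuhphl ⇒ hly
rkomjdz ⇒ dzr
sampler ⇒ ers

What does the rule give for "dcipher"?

Rule — move the last 2 characters to the front (rotate right by 2), then keep only the first 3 characters.
So "dcipher" becomes "erd".

erd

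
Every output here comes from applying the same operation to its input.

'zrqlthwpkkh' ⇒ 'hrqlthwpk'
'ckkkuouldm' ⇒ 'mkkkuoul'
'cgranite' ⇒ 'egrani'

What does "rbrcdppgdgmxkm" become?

The transformation: swap the first and last characters, then delete the last 2 characters.
On "rbrcdppgdgmxkm" that produces "mbrcdppgdgmx".

mbrcdppgdgmx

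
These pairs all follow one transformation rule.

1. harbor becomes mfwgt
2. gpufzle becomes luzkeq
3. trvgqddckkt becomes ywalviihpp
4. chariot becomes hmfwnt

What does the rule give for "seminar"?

xjrnsf

Rule — shift every letter 5 places forward in the alphabet (wrapping around), then delete the last character.
On "seminar": the first step gives "xjrnsfw", and the second then gives "xjrnsf".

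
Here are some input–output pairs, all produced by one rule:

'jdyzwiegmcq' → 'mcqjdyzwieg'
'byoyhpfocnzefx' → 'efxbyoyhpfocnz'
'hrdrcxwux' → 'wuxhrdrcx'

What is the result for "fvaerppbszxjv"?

In each case the input is transformed by: move the last 3 characters to the front (rotate right by 3).
For "fvaerppbszxjv" the result is "xjvfvaerppbsz".

xjvfvaerppbsz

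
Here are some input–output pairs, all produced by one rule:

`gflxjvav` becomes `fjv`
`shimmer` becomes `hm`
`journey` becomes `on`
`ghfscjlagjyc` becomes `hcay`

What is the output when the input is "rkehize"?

The rule is to keep one character in every 3, starting at position 2 (positions 2nd, 5th, 8th, ...).
For "rkehize" the result is "ki".

ki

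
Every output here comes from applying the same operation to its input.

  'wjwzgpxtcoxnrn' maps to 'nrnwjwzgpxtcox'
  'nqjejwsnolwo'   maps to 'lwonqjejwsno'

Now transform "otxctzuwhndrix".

rixotxctzuwhnd

What's happening: move the last 3 characters to the front (rotate right by 3).
For "otxctzuwhndrix" the result is "rixotxctzuwhnd".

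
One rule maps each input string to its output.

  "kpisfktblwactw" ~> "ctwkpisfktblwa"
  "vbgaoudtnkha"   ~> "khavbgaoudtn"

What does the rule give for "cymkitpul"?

pulcymkit

What's happening: move the last 3 characters to the front (rotate right by 3).
So "cymkitpul" becomes "pulcymkit".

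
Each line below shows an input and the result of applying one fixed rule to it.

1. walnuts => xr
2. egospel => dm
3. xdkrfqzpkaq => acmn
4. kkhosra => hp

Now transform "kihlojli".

The transformation: shift every letter 3 places backward in the alphabet (wrapping around), then keep one character in every 3, starting at position 2 (positions 2nd, 5th, 8th, ...).
On "kihlojli": the first step gives "hfeilgif", and the second then gives "flf".

flf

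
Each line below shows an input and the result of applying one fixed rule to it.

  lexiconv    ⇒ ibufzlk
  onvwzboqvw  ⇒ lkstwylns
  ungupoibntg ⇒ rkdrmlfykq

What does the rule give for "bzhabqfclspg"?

ywexynczipm

What's happening: delete the last character, then shift every letter 3 places backward in the alphabet (wrapping around).
Working it through for "bzhabqfclspg": intermediate "bzhabqfclsp", final "ywexynczipm".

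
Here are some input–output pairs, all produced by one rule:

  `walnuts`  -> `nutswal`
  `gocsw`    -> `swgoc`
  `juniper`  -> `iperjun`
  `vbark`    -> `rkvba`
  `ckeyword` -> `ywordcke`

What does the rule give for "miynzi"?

nzimiy

The transformation: move the first 3 characters to the end (rotate left by 3).
Doing the same to "miynzi": "nzimiy".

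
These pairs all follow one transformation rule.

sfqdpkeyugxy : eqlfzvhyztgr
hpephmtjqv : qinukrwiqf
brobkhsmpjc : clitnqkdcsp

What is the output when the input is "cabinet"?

Rule — move the first 3 characters to the end (rotate left by 3), then shift every letter 1 place forward in the alphabet (wrapping around).
On "cabinet" that produces "jofudbc".

jofudbc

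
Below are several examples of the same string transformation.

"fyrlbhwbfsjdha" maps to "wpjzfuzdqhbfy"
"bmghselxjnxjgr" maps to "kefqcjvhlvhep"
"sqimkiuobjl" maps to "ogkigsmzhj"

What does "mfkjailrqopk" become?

dihygjpomni

The rule is to shift every letter 2 places backward in the alphabet (wrapping around), then delete the first character.
"mfkjailrqopk" → "kdihygjpomni" → "dihygjpomni".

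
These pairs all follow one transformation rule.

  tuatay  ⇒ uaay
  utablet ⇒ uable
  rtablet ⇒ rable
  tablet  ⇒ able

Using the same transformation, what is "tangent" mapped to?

In each case the input is transformed by: remove every "t".
"tangent" → "angen".

angen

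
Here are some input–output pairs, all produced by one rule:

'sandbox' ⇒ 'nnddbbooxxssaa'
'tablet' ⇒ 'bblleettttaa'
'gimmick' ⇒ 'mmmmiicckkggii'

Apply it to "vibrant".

bbrraannttvvii

Rule — move the first 2 characters to the end (rotate left by 2), then double every character.
For "vibrant", step one produces "brantvi"; step two turns that into "bbrraannttvvii".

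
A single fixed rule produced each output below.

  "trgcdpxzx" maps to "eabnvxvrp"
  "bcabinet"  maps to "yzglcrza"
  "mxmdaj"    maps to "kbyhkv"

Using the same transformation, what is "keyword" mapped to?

wumpbic

Looking at the pairs, the operation is to shift every letter 2 places backward in the alphabet (wrapping around), then move the first 2 characters to the end (rotate left by 2).
"keyword" → "icwumpb" → "wumpbic".
(Check on "mxmdaj": → "kvkbyh" → "kbyhkv" ✓)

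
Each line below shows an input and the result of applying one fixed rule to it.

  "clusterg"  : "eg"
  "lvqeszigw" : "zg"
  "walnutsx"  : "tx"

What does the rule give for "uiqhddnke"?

The rule is to keep every other character starting from the second (positions 2nd, 4th, 6th, ...), then delete the first 2 characters.
For "uiqhddnke", step one produces "ihdk"; step two turns that into "dk".
(Check on "lvqeszigw": → "vezg" → "zg" ✓)

dk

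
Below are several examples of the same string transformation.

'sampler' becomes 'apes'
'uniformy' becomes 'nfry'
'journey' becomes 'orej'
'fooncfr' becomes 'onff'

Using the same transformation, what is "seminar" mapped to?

eias

Looking at the pairs, the operation is to move the first character to the end, then keep every other character starting from the first (positions 1st, 3rd, 5th, ...).
On "seminar": the first step gives "eminars", and the second then gives "eias".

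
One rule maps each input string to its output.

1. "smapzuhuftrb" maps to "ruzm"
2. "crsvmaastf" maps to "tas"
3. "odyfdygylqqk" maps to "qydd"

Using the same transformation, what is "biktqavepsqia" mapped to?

ipak

The transformation: reverse the string, then keep one character in every 3, starting at position 2 (positions 2nd, 5th, 8th, ...).
On "biktqavepsqia" that produces "ipak".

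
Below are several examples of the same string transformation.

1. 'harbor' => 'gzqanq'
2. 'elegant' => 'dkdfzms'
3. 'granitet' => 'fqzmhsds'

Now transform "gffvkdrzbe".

What's happening: shift every letter 1 place backward in the alphabet (wrapping around).
Doing the same to "gffvkdrzbe": "feeujcqyad".

feeujcqyad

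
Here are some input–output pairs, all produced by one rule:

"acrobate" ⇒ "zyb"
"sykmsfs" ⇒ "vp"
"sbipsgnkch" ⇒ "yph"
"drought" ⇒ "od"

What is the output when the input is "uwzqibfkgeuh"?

In each case the input is transformed by: shift every letter 3 places backward in the alphabet (wrapping around), then keep one character in every 3, starting at position 2 (positions 2nd, 5th, 8th, ...).
On "uwzqibfkgeuh": the first step gives "rtwnfychdbre", and the second then gives "tfhr".
(Check on "drought": → "aolrdeq" → "od" ✓)

tfhr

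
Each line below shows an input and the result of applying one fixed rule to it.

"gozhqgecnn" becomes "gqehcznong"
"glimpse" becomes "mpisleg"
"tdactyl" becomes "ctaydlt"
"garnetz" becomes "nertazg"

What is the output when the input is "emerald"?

Each output is the input with this applied: take characters alternately from the front and the back (1st, last, 2nd, 2nd-last, ...), then reverse the string.
Starting from "emerald": after the first operation, "edmlear"; after the second, "raelmde".

raelmde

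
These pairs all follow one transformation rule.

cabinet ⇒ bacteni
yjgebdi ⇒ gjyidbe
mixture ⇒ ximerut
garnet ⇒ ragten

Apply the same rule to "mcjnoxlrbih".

jcmhibrlxon

Each output is the input with this applied: move the first 3 characters to the end (rotate left by 3), then reverse the string.
Working it through for "mcjnoxlrbih": intermediate "noxlrbihmcj", final "jcmhibrlxon".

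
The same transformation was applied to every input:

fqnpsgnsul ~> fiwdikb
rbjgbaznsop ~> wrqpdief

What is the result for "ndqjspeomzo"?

zifuecpe

Rule — delete the first 3 characters, then shift every letter 10 places backward in the alphabet (wrapping around).
Applying both steps to "ndqjspeomzo": "jspeomzo", then "zifuecpe".
(Check on "fqnpsgnsul": → "psgnsul" → "fiwdikb" ✓)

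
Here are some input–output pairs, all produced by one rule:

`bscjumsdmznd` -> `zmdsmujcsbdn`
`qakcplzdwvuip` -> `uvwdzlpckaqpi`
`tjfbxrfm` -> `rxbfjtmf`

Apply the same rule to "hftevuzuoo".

uzuvetfhoo

Each output is the input with this applied: move the last 2 characters to the front (rotate right by 2), then reverse the string.
On "hftevuzuoo": the first step gives "oohftevuzu", and the second then gives "uzuvetfhoo".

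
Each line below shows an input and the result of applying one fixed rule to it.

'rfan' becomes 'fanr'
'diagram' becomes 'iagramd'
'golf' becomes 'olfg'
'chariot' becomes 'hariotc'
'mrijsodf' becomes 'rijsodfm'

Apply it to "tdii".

The transformation: move the first character to the end.
On "tdii" that produces "diit".

diit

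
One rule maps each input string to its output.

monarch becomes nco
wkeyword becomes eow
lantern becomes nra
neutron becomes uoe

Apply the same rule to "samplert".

mes

Looking at the pairs, the operation is to move the first 2 characters to the end (rotate left by 2), then keep one character in every 3, starting at position 1 (positions 1st, 4th, 7th, ...).
Applying both steps to "samplert": "mplertsa", then "mes".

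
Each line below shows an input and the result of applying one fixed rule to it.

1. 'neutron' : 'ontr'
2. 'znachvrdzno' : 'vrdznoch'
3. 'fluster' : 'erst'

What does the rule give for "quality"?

tyli

The rule is to delete the first 3 characters, then move the first 2 characters to the end (rotate left by 2).
For "quality", step one produces "lity"; step two turns that into "tyli".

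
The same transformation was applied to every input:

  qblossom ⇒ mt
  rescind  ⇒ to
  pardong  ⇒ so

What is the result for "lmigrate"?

The rule is to shift every letter 1 place forward in the alphabet (wrapping around), then keep one character in every 3, starting at position 3 (positions 3rd, 6th, 9th, ...).
Applying both steps to "lmigrate": "mnjhsbuf", then "jb".

jb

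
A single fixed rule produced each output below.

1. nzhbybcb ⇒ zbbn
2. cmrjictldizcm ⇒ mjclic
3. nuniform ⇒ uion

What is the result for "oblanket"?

What's happening: swap the first and last characters, then keep every other character starting from the second (positions 2nd, 4th, 6th, ...).
So "oblanket" becomes "bako".

bako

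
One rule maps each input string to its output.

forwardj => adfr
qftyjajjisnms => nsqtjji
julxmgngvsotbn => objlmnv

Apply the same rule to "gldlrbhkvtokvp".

Rule — keep every other character starting from the first (positions 1st, 3rd, 5th, ...), then move the last 2 characters to the front (rotate right by 2).
Working it through for "gldlrbhkvtokvp": intermediate "gdrhvov", final "ovgdrhv".

ovgdrhv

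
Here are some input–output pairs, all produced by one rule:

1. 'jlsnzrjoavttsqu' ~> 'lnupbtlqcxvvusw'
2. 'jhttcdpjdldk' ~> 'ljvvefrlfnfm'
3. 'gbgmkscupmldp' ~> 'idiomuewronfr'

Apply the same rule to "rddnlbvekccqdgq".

tffpndxgmeesfis

The rule is to shift every letter 2 places forward in the alphabet (wrapping around).
Applying that to "rddnlbvekccqdgq" gives "tffpndxgmeesfis".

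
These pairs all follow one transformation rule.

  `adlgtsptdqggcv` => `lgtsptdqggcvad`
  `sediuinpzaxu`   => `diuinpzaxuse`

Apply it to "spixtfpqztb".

In each case the input is transformed by: move the first 2 characters to the end (rotate left by 2).
"spixtfpqztb" → "ixtfpqztbsp".

ixtfpqztbsp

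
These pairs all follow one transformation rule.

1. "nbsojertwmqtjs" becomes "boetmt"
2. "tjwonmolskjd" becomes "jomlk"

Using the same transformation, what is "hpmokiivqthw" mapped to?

The transformation: keep every other character starting from the second (positions 2nd, 4th, 6th, ...), then delete the last character.
Applying both steps to "hpmokiivqthw": "poivtw", then "poivt".
(Check on "tjwonmolskjd": → "jomlkd" → "jomlk" ✓)

poivt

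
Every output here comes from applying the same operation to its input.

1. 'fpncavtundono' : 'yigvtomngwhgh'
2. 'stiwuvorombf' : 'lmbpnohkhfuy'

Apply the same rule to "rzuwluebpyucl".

ksnpenxuirnve

Each output is the input with this applied: shift every letter 7 places backward in the alphabet (wrapping around).
On "rzuwluebpyucl" that produces "ksnpenxuirnve".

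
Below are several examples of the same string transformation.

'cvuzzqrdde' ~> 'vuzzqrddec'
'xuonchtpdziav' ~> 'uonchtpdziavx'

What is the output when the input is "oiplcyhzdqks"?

iplcyhzdqkso

In each case the input is transformed by: move the first character to the end.
Doing the same to "oiplcyhzdqks": "iplcyhzdqkso".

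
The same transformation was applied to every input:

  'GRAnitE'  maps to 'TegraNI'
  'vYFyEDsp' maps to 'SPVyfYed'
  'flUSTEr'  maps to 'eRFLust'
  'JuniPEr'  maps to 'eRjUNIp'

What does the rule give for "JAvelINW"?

nwjaVELi

In each case the input is transformed by: move the last 2 characters to the front (rotate right by 2), then flip the case of every letter.
On "JAvelINW": the first step gives "NWJAvelI", and the second then gives "nwjaVELi".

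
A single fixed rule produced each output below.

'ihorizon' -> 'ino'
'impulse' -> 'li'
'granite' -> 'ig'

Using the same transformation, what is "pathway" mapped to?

wp

Looking at the pairs, the operation is to move the first 3 characters to the end (rotate left by 3), then keep one character in every 3, starting at position 2 (positions 2nd, 5th, 8th, ...).
Working it through for "pathway": intermediate "hwaypat", final "wp".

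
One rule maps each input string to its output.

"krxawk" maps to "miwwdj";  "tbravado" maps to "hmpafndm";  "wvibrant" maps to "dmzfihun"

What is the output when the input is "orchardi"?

Rule — swap the front and back halves of the string, then shift every letter 12 places forward in the alphabet (wrapping around).
Applying both steps to "orchardi": "ardiorch", then "mdpuadot".

mdpuadot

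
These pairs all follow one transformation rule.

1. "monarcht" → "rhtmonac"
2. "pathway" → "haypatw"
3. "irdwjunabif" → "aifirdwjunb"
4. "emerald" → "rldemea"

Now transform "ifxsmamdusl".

In each case the input is transformed by: move the last 3 characters to the front (rotate right by 3), then swap the first and last characters.
On "ifxsmamdusl": the first step gives "uslifxsmamd", and the second then gives "dslifxsmamu".
(Check on "monarcht": → "chtmonar" → "rhtmonac" ✓)

dslifxsmamu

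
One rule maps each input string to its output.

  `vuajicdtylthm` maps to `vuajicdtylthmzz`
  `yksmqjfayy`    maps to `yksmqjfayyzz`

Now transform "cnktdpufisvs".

cnktdpufisvszz

In each case the input is transformed by: append "zz".
Doing the same to "cnktdpufisvs": "cnktdpufisvszz".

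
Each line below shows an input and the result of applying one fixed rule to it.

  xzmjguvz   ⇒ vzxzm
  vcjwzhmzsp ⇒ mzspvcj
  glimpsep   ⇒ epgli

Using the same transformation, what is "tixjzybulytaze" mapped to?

bulytazetix

Looking at the pairs, the operation is to move the first 3 characters to the end (rotate left by 3), then delete the first 3 characters.
Applying both steps to "tixjzybulytaze": "jzybulytazetix", then "bulytazetix".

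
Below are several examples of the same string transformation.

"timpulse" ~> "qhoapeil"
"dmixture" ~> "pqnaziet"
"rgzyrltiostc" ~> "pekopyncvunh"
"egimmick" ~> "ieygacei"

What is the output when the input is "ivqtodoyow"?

The pattern: swap the front and back halves of the string, then shift every letter 4 places backward in the alphabet (wrapping around).
"ivqtodoyow" → "doyowivqto" → "zkuksermpk".
(Check on "rgzyrltiostc": → "tiostcrgzyrl" → "pekopyncvunh" ✓)

zkuksermpk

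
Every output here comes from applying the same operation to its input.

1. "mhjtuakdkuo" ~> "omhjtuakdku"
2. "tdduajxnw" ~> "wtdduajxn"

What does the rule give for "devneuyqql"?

Looking at the pairs, the operation is to move the last character to the front.
So "devneuyqql" becomes "ldevneuyqq".

ldevneuyqq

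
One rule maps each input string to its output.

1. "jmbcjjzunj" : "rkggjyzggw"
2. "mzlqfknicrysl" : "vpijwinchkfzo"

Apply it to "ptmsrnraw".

oxtmqjpok

Each output is the input with this applied: move the last 3 characters to the front (rotate right by 3), then shift every letter 3 places backward in the alphabet (wrapping around).
"ptmsrnraw" → "rawptmsrn" → "oxtmqjpok".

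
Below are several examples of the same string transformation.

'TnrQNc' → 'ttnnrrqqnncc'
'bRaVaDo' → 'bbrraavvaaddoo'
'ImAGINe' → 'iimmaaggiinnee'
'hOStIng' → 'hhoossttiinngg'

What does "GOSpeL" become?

Looking at the pairs, the operation is to double every character, then convert every letter to lowercase.
Working it through for "GOSpeL": intermediate "GGOOSSppeeLL", final "ggoossppeell".

ggoossppeell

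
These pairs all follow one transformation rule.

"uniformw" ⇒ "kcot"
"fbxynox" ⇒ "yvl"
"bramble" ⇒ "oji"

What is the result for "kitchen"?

The transformation: keep every other character starting from the second (positions 2nd, 4th, 6th, ...), then shift every letter 3 places backward in the alphabet (wrapping around).
On "kitchen": the first step gives "ice", and the second then gives "fzb".

fzb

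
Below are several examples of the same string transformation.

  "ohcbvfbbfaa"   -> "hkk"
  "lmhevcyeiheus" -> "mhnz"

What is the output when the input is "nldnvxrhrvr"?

icw

Rule — shift every letter 5 places forward in the alphabet (wrapping around), then keep one character in every 3, starting at position 3 (positions 3rd, 6th, 9th, ...).
Working it through for "nldnvxrhrvr": intermediate "sqisacwmwaw", final "icw".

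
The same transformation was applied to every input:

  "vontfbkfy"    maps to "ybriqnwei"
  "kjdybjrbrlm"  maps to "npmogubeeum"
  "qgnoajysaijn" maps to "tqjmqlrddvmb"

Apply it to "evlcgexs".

The rule is to shift every letter 3 places forward in the alphabet (wrapping around), then take characters alternately from the front and the back (1st, last, 2nd, 2nd-last, ...).
"evlcgexs" → "hyofjhav" → "hvyaohfj".

hvyaohfj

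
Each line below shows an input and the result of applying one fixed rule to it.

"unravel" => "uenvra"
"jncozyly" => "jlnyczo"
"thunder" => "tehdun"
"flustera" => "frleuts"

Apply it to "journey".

In each case the input is transformed by: delete the last character, then take characters alternately from the front and the back (1st, last, 2nd, 2nd-last, ...).
On "journey": the first step gives "journe", and the second then gives "jeonur".

jeonur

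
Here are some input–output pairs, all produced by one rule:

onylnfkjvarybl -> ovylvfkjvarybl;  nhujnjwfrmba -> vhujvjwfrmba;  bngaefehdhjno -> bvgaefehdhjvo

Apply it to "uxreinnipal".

uxreivvipal

In each case the input is transformed by: replace every "n" with "v".
For "uxreinnipal" the result is "uxreivvipal".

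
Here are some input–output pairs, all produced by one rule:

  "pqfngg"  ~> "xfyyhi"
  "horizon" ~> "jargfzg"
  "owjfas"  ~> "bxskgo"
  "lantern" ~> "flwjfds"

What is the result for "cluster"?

What's happening: move the first 2 characters to the end (rotate left by 2), then shift every letter 8 places backward in the alphabet (wrapping around).
On "cluster": the first step gives "ustercl", and the second then gives "mklwjud".

mklwjud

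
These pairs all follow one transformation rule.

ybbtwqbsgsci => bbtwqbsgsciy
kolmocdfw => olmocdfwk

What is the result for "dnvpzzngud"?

Rule — move the first character to the end.
Applying that to "dnvpzzngud" gives "nvpzzngudd".

nvpzzngudd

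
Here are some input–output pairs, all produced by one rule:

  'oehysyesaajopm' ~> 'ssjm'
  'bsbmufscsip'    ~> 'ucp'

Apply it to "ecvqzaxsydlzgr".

zslr

In each case the input is transformed by: delete the first 2 characters, then keep one character in every 3, starting at position 3 (positions 3rd, 6th, 9th, ...).
"ecvqzaxsydlzgr" → "vqzaxsydlzgr" → "zslr".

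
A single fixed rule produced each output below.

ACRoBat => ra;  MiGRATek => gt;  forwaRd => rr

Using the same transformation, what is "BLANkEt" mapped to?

ae

The transformation: keep one character in every 3, starting at position 3 (positions 3rd, 6th, 9th, ...), then convert every letter to lowercase.
So "BLANkEt" becomes "ae".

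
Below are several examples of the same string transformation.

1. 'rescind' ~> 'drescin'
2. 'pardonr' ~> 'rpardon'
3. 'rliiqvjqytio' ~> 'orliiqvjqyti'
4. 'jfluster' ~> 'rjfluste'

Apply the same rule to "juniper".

rjunipe

In each case the input is transformed by: move the last character to the front.
On "juniper" that produces "rjunipe".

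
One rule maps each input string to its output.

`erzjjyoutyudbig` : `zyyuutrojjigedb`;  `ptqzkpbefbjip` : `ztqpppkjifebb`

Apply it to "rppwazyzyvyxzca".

The transformation: sort the characters into reverse alphabetical order.
On "rppwazyzyvyxzca" that produces "zzzyyyxwvrppcaa".

zzzyyyxwvrppcaa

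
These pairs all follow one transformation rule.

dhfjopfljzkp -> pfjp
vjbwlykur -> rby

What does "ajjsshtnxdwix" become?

xjdh

The transformation: take characters alternately from the front and the back (1st, last, 2nd, 2nd-last, ...), then keep one character in every 3, starting at position 2 (positions 2nd, 5th, 8th, ...).
Starting from "ajjsshtnxdwix": after the first operation, "axjijwsdsxhnt"; after the second, "xjdh".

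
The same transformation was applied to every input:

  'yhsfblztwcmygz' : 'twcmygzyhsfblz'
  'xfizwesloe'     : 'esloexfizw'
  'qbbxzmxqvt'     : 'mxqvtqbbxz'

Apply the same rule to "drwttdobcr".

dobcrdrwtt

Rule — swap the front and back halves of the string.
Applying that to "drwttdobcr" gives "dobcrdrwtt".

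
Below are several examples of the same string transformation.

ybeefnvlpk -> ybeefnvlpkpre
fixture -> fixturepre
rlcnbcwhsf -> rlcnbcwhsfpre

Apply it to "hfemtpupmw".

In each case the input is transformed by: append "pre".
So "hfemtpupmw" becomes "hfemtpupmwpre".

hfemtpupmwpre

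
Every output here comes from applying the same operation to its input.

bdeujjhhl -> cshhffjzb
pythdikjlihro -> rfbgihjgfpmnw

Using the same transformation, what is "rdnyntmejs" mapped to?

Looking at the pairs, the operation is to shift every letter 2 places backward in the alphabet (wrapping around), then move the first 2 characters to the end (rotate left by 2).
"rdnyntmejs" → "pblwlrkchq" → "lwlrkchqpb".
(Check on "pythdikjlihro": → "nwrfbgihjgfpm" → "rfbgihjgfpmnw" ✓)

lwlrkchqpb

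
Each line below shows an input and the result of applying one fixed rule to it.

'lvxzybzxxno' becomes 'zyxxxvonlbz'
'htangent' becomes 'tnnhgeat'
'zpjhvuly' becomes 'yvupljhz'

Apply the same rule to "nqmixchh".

What's happening: sort the characters into reverse alphabetical order, then move the first character to the end.
For "nqmixchh", step one produces "xqnmihhc"; step two turns that into "qnmihhcx".
(Check on "zpjhvuly": → "zyvupljh" → "yvupljhz" ✓)

qnmihhcx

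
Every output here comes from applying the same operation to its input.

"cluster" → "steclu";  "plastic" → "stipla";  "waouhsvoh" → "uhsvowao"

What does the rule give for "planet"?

nepla

Rule — delete the last character, then move the first 3 characters to the end (rotate left by 3).
On "planet": the first step gives "plane", and the second then gives "nepla".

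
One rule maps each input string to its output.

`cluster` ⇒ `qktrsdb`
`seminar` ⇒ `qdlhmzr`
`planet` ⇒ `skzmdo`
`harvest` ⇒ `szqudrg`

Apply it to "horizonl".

knqhynmg

The transformation: shift every letter 1 place backward in the alphabet (wrapping around), then swap the first and last characters.
"horizonl" → "knqhynmg".
(Check on "seminar": → "rdlhmzq" → "qdlhmzr" ✓)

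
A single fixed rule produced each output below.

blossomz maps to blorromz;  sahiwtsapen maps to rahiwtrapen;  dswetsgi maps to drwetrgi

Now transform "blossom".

blorrom

Rule — replace every "s" with "r".
Doing the same to "blossom": "blorrom".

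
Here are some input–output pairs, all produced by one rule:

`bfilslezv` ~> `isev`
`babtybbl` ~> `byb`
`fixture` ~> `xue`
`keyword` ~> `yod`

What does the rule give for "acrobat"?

The rule is to delete the first character, then keep every other character starting from the second (positions 2nd, 4th, 6th, ...).
On "acrobat": the first step gives "crobat", and the second then gives "rbt".

rbt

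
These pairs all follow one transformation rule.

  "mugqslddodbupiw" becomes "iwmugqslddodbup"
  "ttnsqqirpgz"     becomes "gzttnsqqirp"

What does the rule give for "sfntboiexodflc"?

The pattern: move the last 2 characters to the front (rotate right by 2).
For "sfntboiexodflc" the result is "lcsfntboiexodf".

lcsfntboiexodf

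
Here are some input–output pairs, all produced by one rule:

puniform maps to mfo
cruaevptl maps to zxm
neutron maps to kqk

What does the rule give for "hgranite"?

Each output is the input with this applied: shift every letter 3 places backward in the alphabet (wrapping around), then keep one character in every 3, starting at position 1 (positions 1st, 4th, 7th, ...).
On "hgranite": the first step gives "edoxkfqb", and the second then gives "exq".

exq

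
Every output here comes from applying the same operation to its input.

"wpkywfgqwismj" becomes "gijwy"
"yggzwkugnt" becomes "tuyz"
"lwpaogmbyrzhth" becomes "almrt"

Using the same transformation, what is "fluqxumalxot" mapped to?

fmqx

The transformation: keep one character in every 3, starting at position 1 (positions 1st, 4th, 7th, ...), then sort the characters into alphabetical order.
Working it through for "fluqxumalxot": intermediate "fqmx", final "fmqx".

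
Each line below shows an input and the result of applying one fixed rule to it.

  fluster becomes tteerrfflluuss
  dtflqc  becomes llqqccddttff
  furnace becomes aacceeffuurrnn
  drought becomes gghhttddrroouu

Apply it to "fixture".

uurreeffiixxtt

Looking at the pairs, the operation is to move the last 3 characters to the front (rotate right by 3), then double every character.
For "fixture" the result is "uurreeffiixxtt".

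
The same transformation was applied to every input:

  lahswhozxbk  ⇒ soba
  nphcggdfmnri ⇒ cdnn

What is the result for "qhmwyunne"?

wnq

In each case the input is transformed by: move the first 2 characters to the end (rotate left by 2), then keep one character in every 3, starting at position 2 (positions 2nd, 5th, 8th, ...).
For "qhmwyunne", step one produces "mwyunneqh"; step two turns that into "wnq".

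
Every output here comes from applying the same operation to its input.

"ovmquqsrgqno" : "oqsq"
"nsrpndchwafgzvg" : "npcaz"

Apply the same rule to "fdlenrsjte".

In each case the input is transformed by: keep one character in every 3, starting at position 1 (positions 1st, 4th, 7th, ...).
For "fdlenrsjte" the result is "fese".

fese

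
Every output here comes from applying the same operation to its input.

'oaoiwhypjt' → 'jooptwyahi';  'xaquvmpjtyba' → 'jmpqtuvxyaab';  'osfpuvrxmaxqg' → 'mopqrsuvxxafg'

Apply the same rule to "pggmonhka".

hkmnopagg

What's happening: sort the characters into alphabetical order, then move the first 3 characters to the end (rotate left by 3).
Applying both steps to "pggmonhka": "agghkmnop", then "hkmnopagg".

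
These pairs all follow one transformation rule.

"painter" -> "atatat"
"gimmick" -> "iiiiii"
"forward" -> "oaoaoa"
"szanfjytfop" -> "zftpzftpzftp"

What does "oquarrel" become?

The pattern: keep one character in every 3, starting at position 2 (positions 2nd, 5th, 8th, ...), then write the whole string 3 times in a row.
Applying both steps to "oquarrel": "qrl", then "qrlqrlqrl".

qrlqrlqrl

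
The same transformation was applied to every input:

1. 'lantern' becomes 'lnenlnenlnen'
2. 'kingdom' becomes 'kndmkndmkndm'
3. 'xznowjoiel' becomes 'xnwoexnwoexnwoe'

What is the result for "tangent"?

The pattern: keep every other character starting from the first (positions 1st, 3rd, 5th, ...), then write the whole string 3 times in a row.
Applying both steps to "tangent": "tnet", then "tnettnettnet".
(Check on "lantern": → "lnen" → "lnenlnenlnen" ✓)

tnettnettnet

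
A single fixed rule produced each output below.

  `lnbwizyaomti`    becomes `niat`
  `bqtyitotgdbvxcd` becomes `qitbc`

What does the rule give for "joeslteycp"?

oly

Each output is the input with this applied: keep one character in every 3, starting at position 2 (positions 2nd, 5th, 8th, ...).
"joeslteycp" → "oly".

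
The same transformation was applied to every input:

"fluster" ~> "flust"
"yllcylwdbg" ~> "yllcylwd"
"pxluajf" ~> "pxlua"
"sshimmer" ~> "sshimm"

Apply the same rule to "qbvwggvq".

qbvwgg

Looking at the pairs, the operation is to delete the last 2 characters.
On "qbvwggvq" that produces "qbvwgg".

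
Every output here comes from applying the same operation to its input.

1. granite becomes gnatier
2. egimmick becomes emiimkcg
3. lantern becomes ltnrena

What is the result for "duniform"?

The transformation: swap each adjacent pair of characters (1↔2, 3↔4, ...), then move the first character to the end.
On "duniform": the first step gives "udinofmr", and the second then gives "dinofmru".
(Check on "granite": → "rgnatie" → "gnatier" ✓)

dinofmru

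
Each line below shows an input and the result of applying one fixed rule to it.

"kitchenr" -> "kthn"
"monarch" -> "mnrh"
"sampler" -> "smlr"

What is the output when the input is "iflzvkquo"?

Rule — keep every other character starting from the first (positions 1st, 3rd, 5th, ...).
"iflzvkquo" → "ilvqo".

ilvqo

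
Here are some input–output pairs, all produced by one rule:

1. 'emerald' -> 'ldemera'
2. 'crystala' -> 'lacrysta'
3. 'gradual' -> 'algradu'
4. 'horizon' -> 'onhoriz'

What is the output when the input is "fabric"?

The pattern: move the last 2 characters to the front (rotate right by 2).
On "fabric" that produces "icfabr".

icfabr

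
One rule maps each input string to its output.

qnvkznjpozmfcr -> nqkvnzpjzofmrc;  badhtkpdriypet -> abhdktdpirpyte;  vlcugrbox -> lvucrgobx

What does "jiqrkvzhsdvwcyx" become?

In each case the input is transformed by: swap each adjacent pair of characters (1↔2, 3↔4, ...).
Doing the same to "jiqrkvzhsdvwcyx": "ijrqvkhzdswvycx".

ijrqvkhzdswvycx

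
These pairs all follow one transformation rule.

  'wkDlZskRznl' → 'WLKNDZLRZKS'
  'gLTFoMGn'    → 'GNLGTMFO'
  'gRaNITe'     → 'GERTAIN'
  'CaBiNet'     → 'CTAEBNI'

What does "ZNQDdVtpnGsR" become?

ZRNSQGDNDPVT

The transformation: take characters alternately from the front and the back (1st, last, 2nd, 2nd-last, ...), then convert every letter to uppercase.
On "ZNQDdVtpnGsR": the first step gives "ZRNsQGDndpVt", and the second then gives "ZRNSQGDNDPVT".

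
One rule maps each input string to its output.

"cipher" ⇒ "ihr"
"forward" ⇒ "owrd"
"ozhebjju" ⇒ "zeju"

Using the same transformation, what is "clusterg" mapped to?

lseg

The rule is to swap each adjacent pair of characters (1↔2, 3↔4, ...), then keep every other character starting from the first (positions 1st, 3rd, 5th, ...).
Applying both steps to "clusterg": "lcsuetgr", then "lseg".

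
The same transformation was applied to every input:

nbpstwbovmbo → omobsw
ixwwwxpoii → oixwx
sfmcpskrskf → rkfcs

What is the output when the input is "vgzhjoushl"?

The pattern: keep every other character starting from the second (positions 2nd, 4th, 6th, ...), then move the first 3 characters to the end (rotate left by 3).
Applying that to "vgzhjoushl" gives "slgho".

slgho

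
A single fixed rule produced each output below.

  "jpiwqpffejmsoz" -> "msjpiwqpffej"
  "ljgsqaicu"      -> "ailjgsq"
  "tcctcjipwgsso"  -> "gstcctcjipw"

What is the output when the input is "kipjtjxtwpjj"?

Each output is the input with this applied: delete the last 2 characters, then move the last 2 characters to the front (rotate right by 2).
Starting from "kipjtjxtwpjj": after the first operation, "kipjtjxtwp"; after the second, "wpkipjtjxt".

wpkipjtjxt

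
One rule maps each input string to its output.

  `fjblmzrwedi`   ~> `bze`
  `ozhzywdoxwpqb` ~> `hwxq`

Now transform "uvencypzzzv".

The rule is to keep one character in every 3, starting at position 3 (positions 3rd, 6th, 9th, ...).
So "uvencypzzzv" becomes "eyz".

eyz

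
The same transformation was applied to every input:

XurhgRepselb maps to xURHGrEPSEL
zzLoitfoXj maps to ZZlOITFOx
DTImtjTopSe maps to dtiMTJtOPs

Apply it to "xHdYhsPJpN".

Looking at the pairs, the operation is to delete the last character, then flip the case of every letter.
For "xHdYhsPJpN", step one produces "xHdYhsPJp"; step two turns that into "XhDyHSpjP".

XhDyHSpjP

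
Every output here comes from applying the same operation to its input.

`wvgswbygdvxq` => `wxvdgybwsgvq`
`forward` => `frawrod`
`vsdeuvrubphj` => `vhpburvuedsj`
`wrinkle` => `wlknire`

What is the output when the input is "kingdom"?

Rule — swap the first and last characters, then reverse the string.
Applying both steps to "kingdom": "mingdok", then "kodgnim".

kodgnim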